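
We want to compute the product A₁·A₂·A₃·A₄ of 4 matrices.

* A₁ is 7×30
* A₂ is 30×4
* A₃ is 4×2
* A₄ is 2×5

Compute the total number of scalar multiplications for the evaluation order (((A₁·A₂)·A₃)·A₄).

966

(A₁·A₂): 7×30 by 30×4 → 7×4, cost 7·30·4 = 840
((A₁·A₂)·A₃): 7×4 by 4×2 → 7×2, cost 7·4·2 = 56; cumulative 896
(((A₁·A₂)·A₃)·A₄): 7×2 by 2×5 → 7×5, cost 7·2·5 = 70; cumulative 966
Total: 966 scalar multiplications.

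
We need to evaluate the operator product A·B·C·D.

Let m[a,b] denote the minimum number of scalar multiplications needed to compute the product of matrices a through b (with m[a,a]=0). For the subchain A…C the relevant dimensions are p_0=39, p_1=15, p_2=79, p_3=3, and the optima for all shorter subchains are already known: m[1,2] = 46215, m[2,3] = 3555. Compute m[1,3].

m[1,3] = min over k∈[1,2] of m[1,k]+m[k+1,3]+p_{0}·p_k·p_{3}.
k=1: 0 + 3555 + 39·15·3 = 5310; k=2: 46215 + 0 + 39·79·3 = 55458.
Minimum: 5310 at k=1.

5310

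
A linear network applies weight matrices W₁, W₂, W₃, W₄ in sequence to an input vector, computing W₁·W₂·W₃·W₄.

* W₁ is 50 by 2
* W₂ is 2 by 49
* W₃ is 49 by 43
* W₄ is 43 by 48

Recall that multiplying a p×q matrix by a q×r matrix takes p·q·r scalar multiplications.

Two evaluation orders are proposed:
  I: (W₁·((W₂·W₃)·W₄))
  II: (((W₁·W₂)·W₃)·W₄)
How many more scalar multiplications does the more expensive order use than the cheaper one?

Order I = (W₁·((W₂·W₃)·W₄)): (W₂·W₃): 2×49 by 49×43 → 2×43, cost 2·49·43 = 4214; ((W₂·W₃)·W₄): 2×43 by 43×48 → 2×48, cost 2·43·48 = 4128; cumulative 8342; (W₁·((W₂·W₃)·W₄)): 50×2 by 2×48 → 50×48, cost 50·2·48 = 4800; cumulative 13142. Total 13142.
Order II = (((W₁·W₂)·W₃)·W₄): (W₁·W₂): 50×2 by 2×49 → 50×49, cost 50·2·49 = 4900; ((W₁·W₂)·W₃): 50×49 by 49×43 → 50×43, cost 50·49·43 = 105350; cumulative 110250; (((W₁·W₂)·W₃)·W₄): 50×43 by 43×48 → 50×48, cost 50·43·48 = 103200; cumulative 213450. Total 213450.
Difference: |13142 − 213450| = 200308.

200308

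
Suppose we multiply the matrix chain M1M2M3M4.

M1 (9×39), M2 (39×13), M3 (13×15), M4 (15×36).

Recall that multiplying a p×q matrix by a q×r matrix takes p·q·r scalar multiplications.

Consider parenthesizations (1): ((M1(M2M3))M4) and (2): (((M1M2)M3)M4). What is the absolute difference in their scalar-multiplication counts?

6552

Order (1) = ((M1(M2M3))M4): (M2M3): 39×13 by 13×15 → 39×15, cost 39·13·15 = 7605; (M1(M2M3)): 9×39 by 39×15 → 9×15, cost 9·39·15 = 5265; cumulative 12870; ((M1(M2M3))M4): 9×15 by 15×36 → 9×36, cost 9·15·36 = 4860; cumulative 17730. Total 17730.
Order (2) = (((M1M2)M3)M4): (M1M2): 9×39 by 39×13 → 9×13, cost 9·39·13 = 4563; ((M1M2)M3): 9×13 by 13×15 → 9×15, cost 9·13·15 = 1755; cumulative 6318; (((M1M2)M3)M4): 9×15 by 15×36 → 9×36, cost 9·15·36 = 4860; cumulative 11178. Total 11178.
Difference: |17730 − 11178| = 6552.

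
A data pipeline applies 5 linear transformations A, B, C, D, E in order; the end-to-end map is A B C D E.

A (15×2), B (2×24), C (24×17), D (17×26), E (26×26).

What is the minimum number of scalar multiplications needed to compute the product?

Adjacent pairs: AB = 15·2·24 = 720; BC = 2·24·17 = 816; CD = 24·17·26 = 10608; DE = 17·26·26 = 11492.
Length 3: A..C: k=1: 0+816+15·2·17=1326; k=2: 720+0+15·24·17=6840 → min 1326 | B..D: k=2: 0+10608+2·24·26=11856; k=3: 816+0+2·17·26=1700 → min 1700 | C..E: k=3: 0+11492+24·17·26=22100; k=4: 10608+0+24·26·26=26832 → min 22100.
Length 4: A..D: k=1: 0+1700+15·2·26=2480; k=2: 720+10608+15·24·26=20688; k=3: 1326+0+15·17·26=7956 → min 2480 | B..E: k=2: 0+22100+2·24·26=23348; k=3: 816+11492+2·17·26=13192; k=4: 1700+0+2·26·26=3052 → min 3052.
Length 5: A..E: k=1: 0+3052+15·2·26=3832; k=2: 720+22100+15·24·26=32180; k=3: 1326+11492+15·17·26=19448; k=4: 2480+0+15·26·26=12620 → min 3832.
Optimal order: (A (((B C) D) E)) with cost 3832.

3832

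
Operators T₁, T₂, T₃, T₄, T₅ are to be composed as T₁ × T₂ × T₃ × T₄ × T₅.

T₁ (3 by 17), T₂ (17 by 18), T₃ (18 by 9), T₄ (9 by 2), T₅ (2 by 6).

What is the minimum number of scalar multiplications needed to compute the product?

Adjacent pairs: T₁T₂ = 3·17·18 = 918; T₂T₃ = 17·18·9 = 2754; T₃T₄ = 18·9·2 = 324; T₄T₅ = 9·2·6 = 108.
Length 3: T₁..T₃: k=1: 0+2754+3·17·9=3213; k=2: 918+0+3·18·9=1404 → min 1404 | T₂..T₄: k=2: 0+324+17·18·2=936; k=3: 2754+0+17·9·2=3060 → min 936 | T₃..T₅: k=3: 0+108+18·9·6=1080; k=4: 324+0+18·2·6=540 → min 540.
Length 4: T₁..T₄: k=1: 0+936+3·17·2=1038; k=2: 918+324+3·18·2=1350; k=3: 1404+0+3·9·2=1458 → min 1038 | T₂..T₅: k=2: 0+540+17·18·6=2376; k=3: 2754+108+17·9·6=3780; k=4: 936+0+17·2·6=1140 → min 1140.
Length 5: T₁..T₅: k=1: 0+1140+3·17·6=1446; k=2: 918+540+3·18·6=1782; k=3: 1404+108+3·9·6=1674; k=4: 1038+0+3·2·6=1074 → min 1074.
Optimal order: ((T₁ × (T₂ × (T₃ × T₄))) × T₅) with cost 1074.

1074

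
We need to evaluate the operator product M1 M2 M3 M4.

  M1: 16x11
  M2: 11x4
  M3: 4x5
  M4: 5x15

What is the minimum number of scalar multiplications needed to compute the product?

Adjacent pairs: M1M2 = 16·11·4 = 704; M2M3 = 11·4·5 = 220; M3M4 = 4·5·15 = 300.
Length 3: M1..M3: k=1: 0+220+16·11·5=1100; k=2: 704+0+16·4·5=1024 → min 1024 | M2..M4: k=2: 0+300+11·4·15=960; k=3: 220+0+11·5·15=1045 → min 960.
Length 4: M1..M4: k=1: 0+960+16·11·15=3600; k=2: 704+300+16·4·15=1964; k=3: 1024+0+16·5·15=2224 → min 1964.
Optimal order: ((M1 M2) (M3 M4)) with cost 1964.

1964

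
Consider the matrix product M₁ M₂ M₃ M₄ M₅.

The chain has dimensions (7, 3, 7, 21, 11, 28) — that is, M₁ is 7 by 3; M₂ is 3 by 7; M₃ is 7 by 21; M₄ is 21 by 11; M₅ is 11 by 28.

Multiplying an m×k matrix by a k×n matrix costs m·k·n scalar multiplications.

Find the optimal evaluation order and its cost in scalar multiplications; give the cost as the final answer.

Adjacent pairs: M₁M₂ = 7·3·7 = 147; M₂M₃ = 3·7·21 = 441; M₃M₄ = 7·21·11 = 1617; M₄M₅ = 21·11·28 = 6468.
Length 3: M₁..M₃: k=1: 0+441+7·3·21=882; k=2: 147+0+7·7·21=1176 → min 882 | M₂..M₄: k=2: 0+1617+3·7·11=1848; k=3: 441+0+3·21·11=1134 → min 1134 | M₃..M₅: k=3: 0+6468+7·21·28=10584; k=4: 1617+0+7·11·28=3773 → min 3773.
Length 4: M₁..M₄: k=1: 0+1134+7·3·11=1365; k=2: 147+1617+7·7·11=2303; k=3: 882+0+7·21·11=2499 → min 1365 | M₂..M₅: k=2: 0+3773+3·7·28=4361; k=3: 441+6468+3·21·28=8673; k=4: 1134+0+3·11·28=2058 → min 2058.
Length 5: M₁..M₅: k=1: 0+2058+7·3·28=2646; k=2: 147+3773+7·7·28=5292; k=3: 882+6468+7·21·28=11466; k=4: 1365+0+7·11·28=3521 → min 2646.
Optimal parenthesization: (M₁ (((M₂ M₃) M₄) M₅)) with cost 2646.

2646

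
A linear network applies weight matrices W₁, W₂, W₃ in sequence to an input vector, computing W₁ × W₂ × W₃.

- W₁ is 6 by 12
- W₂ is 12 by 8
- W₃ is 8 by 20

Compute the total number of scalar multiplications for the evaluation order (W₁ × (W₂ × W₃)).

(W₂ × W₃): 12×8 by 8×20 → 12×20, cost 12·8·20 = 1920
(W₁ × (W₂ × W₃)): 6×12 by 12×20 → 6×20, cost 6·12·20 = 1440; cumulative 3360
Total: 3360 scalar multiplications.

3360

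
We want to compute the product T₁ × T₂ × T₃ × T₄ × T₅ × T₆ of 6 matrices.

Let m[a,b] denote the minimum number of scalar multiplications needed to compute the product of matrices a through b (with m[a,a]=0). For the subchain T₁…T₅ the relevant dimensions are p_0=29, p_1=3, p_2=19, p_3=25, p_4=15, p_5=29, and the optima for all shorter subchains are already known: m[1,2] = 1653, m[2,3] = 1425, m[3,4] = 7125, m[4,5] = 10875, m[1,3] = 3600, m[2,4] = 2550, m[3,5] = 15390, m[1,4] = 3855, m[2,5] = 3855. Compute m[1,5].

6378

m[1,5] = min over k∈[1,4] of m[1,k]+m[k+1,5]+p_{0}·p_k·p_{5}.
k=1: 0 + 3855 + 29·3·29 = 6378; k=2: 1653 + 15390 + 29·19·29 = 33022; k=3: 3600 + 10875 + 29·25·29 = 35500; k=4: 3855 + 0 + 29·15·29 = 16470.
Minimum: 6378 at k=1.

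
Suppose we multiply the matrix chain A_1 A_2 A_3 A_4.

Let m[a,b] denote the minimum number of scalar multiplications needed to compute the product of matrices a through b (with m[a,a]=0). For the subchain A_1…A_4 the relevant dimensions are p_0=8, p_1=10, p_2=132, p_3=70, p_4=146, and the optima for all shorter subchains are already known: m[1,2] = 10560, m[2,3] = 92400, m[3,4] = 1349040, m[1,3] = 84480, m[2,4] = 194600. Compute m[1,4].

m[1,4] = min over k∈[1,3] of m[1,k]+m[k+1,4]+p_{0}·p_k·p_{4}.
k=1: 0 + 194600 + 8·10·146 = 206280; k=2: 10560 + 1349040 + 8·132·146 = 1513776; k=3: 84480 + 0 + 8·70·146 = 166240.
Minimum: 166240 at k=3.

166240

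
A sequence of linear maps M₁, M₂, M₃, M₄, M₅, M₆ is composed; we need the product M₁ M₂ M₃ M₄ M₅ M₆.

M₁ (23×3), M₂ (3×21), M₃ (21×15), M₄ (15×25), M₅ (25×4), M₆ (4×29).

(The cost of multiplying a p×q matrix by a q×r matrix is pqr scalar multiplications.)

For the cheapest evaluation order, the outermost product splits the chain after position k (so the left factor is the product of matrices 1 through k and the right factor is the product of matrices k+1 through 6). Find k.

1

Adjacent pairs: M₁M₂ = 23·3·21 = 1449; M₂M₃ = 3·21·15 = 945; M₃M₄ = 21·15·25 = 7875; M₄M₅ = 15·25·4 = 1500; M₅M₆ = 25·4·29 = 2900.
Length 3: M₁..M₃: k=1: 0+945+23·3·15=1980; k=2: 1449+0+23·21·15=8694 → min 1980 | M₂..M₄: k=2: 0+7875+3·21·25=9450; k=3: 945+0+3·15·25=2070 → min 2070 | M₃..M₅: k=3: 0+1500+21·15·4=2760; k=4: 7875+0+21·25·4=9975 → min 2760 | M₄..M₆: k=4: 0+2900+15·25·29=13775; k=5: 1500+0+15·4·29=3240 → min 3240.
Length 4: M₁..M₄: k=1: 0+2070+23·3·25=3795; k=2: 1449+7875+23·21·25=21399; k=3: 1980+0+23·15·25=10605 → min 3795 | M₂..M₅: k=2: 0+2760+3·21·4=3012; k=3: 945+1500+3·15·4=2625; k=4: 2070+0+3·25·4=2370 → min 2370 | M₃..M₆: k=3: 0+3240+21·15·29=12375; k=4: 7875+2900+21·25·29=26000; k=5: 2760+0+21·4·29=5196 → min 5196.
Length 5: M₁..M₅: k=1: 0+2370+23·3·4=2646; k=2: 1449+2760+23·21·4=6141; k=3: 1980+1500+23·15·4=4860; k=4: 3795+0+23·25·4=6095 → min 2646 | M₂..M₆: k=2: 0+5196+3·21·29=7023; k=3: 945+3240+3·15·29=5490; k=4: 2070+2900+3·25·29=7145; k=5: 2370+0+3·4·29=2718 → min 2718.
Top-level splits: k=1: (M₁..M₁)·(M₂..M₆) → 0+2718+23·3·29 = 4719; k=2: (M₁..M₂)·(M₃..M₆) → 1449+5196+23·21·29 = 20652; k=3: (M₁..M₃)·(M₄..M₆) → 1980+3240+23·15·29 = 15225; k=4: (M₁..M₄)·(M₅..M₆) → 3795+2900+23·25·29 = 23370; k=5: (M₁..M₅)·(M₆..M₆) → 2646+0+23·4·29 = 5314.
Best split is after M₁, i.e. k = 1.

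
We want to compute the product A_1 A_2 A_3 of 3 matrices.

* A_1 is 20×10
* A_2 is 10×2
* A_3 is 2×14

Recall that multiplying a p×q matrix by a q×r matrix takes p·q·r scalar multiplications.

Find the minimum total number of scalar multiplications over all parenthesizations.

Order (A_1 (A_2 A_3)): (A_2 A_3): 10×2 by 2×14 → 10×14, cost 10·2·14 = 280; (A_1 (A_2 A_3)): 20×10 by 10×14 → 20×14, cost 20·10·14 = 2800; cumulative 3080. Total 3080.
Order ((A_1 A_2) A_3): (A_1 A_2): 20×10 by 10×2 → 20×2, cost 20·10·2 = 400; ((A_1 A_2) A_3): 20×2 by 2×14 → 20×14, cost 20·2·14 = 560; cumulative 960. Total 960.
Minimum: 960.

960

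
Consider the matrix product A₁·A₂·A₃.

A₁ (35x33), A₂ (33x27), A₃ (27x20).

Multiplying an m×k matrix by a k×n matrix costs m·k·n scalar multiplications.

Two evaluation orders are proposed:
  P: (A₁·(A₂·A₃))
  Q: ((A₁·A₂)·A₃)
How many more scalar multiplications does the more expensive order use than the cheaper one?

Order P = (A₁·(A₂·A₃)): (A₂·A₃): 33×27 by 27×20 → 33×20, cost 33·27·20 = 17820; (A₁·(A₂·A₃)): 35×33 by 33×20 → 35×20, cost 35·33·20 = 23100; cumulative 40920. Total 40920.
Order Q = ((A₁·A₂)·A₃): (A₁·A₂): 35×33 by 33×27 → 35×27, cost 35·33·27 = 31185; ((A₁·A₂)·A₃): 35×27 by 27×20 → 35×20, cost 35·27·20 = 18900; cumulative 50085. Total 50085.
Difference: |40920 − 50085| = 9165.

9165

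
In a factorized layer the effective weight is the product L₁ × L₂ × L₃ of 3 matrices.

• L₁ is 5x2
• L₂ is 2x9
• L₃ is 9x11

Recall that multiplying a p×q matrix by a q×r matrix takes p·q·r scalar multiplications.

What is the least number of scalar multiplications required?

Order (L₁ × (L₂ × L₃)): (L₂ × L₃): 2×9 by 9×11 → 2×11, cost 2·9·11 = 198; (L₁ × (L₂ × L₃)): 5×2 by 2×11 → 5×11, cost 5·2·11 = 110; cumulative 308. Total 308.
Order ((L₁ × L₂) × L₃): (L₁ × L₂): 5×2 by 2×9 → 5×9, cost 5·2·9 = 90; ((L₁ × L₂) × L₃): 5×9 by 9×11 → 5×11, cost 5·9·11 = 495; cumulative 585. Total 585.
Minimum: 308.

308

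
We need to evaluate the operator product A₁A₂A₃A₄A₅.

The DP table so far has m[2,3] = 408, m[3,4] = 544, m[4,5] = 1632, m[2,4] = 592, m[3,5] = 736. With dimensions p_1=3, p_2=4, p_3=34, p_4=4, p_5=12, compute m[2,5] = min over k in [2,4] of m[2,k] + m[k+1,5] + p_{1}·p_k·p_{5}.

m[2,5] = min over k∈[2,4] of m[2,k]+m[k+1,5]+p_{1}·p_k·p_{5}.
k=2: 0 + 736 + 3·4·12 = 880; k=3: 408 + 1632 + 3·34·12 = 3264; k=4: 592 + 0 + 3·4·12 = 736.
Minimum: 736 at k=4.

736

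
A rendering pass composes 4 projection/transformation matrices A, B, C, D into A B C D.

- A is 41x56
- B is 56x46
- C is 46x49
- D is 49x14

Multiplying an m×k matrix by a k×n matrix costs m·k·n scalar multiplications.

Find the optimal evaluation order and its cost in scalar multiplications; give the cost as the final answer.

99764

Adjacent pairs: AB = 41·56·46 = 105616; BC = 56·46·49 = 126224; CD = 46·49·14 = 31556.
Length 3: A..C: k=1: 0+126224+41·56·49=238728; k=2: 105616+0+41·46·49=198030 → min 198030 | B..D: k=2: 0+31556+56·46·14=67620; k=3: 126224+0+56·49·14=164640 → min 67620.
Length 4: A..D: k=1: 0+67620+41·56·14=99764; k=2: 105616+31556+41·46·14=163576; k=3: 198030+0+41·49·14=226156 → min 99764.
Optimal parenthesization: (A (B (C D))) with cost 99764.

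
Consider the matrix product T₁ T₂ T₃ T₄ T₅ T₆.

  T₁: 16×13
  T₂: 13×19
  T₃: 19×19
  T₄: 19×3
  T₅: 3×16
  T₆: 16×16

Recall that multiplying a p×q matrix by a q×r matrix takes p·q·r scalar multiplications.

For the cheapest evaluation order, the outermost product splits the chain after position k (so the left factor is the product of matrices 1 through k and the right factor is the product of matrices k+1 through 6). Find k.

4

Adjacent pairs: T₁T₂ = 16·13·19 = 3952; T₂T₃ = 13·19·19 = 4693; T₃T₄ = 19·19·3 = 1083; T₄T₅ = 19·3·16 = 912; T₅T₆ = 3·16·16 = 768.
Length 3: T₁..T₃: k=1: 0+4693+16·13·19=8645; k=2: 3952+0+16·19·19=9728 → min 8645 | T₂..T₄: k=2: 0+1083+13·19·3=1824; k=3: 4693+0+13·19·3=5434 → min 1824 | T₃..T₅: k=3: 0+912+19·19·16=6688; k=4: 1083+0+19·3·16=1995 → min 1995 | T₄..T₆: k=4: 0+768+19·3·16=1680; k=5: 912+0+19·16·16=5776 → min 1680.
Length 4: T₁..T₄: k=1: 0+1824+16·13·3=2448; k=2: 3952+1083+16·19·3=5947; k=3: 8645+0+16·19·3=9557 → min 2448 | T₂..T₅: k=2: 0+1995+13·19·16=5947; k=3: 4693+912+13·19·16=9557; k=4: 1824+0+13·3·16=2448 → min 2448 | T₃..T₆: k=3: 0+1680+19·19·16=7456; k=4: 1083+768+19·3·16=2763; k=5: 1995+0+19·16·16=6859 → min 2763.
Length 5: T₁..T₅: k=1: 0+2448+16·13·16=5776; k=2: 3952+1995+16·19·16=10811; k=3: 8645+912+16·19·16=14421; k=4: 2448+0+16·3·16=3216 → min 3216 | T₂..T₆: k=2: 0+2763+13·19·16=6715; k=3: 4693+1680+13·19·16=10325; k=4: 1824+768+13·3·16=3216; k=5: 2448+0+13·16·16=5776 → min 3216.
Top-level splits: k=1: (T₁..T₁)·(T₂..T₆) → 0+3216+16·13·16 = 6544; k=2: (T₁..T₂)·(T₃..T₆) → 3952+2763+16·19·16 = 11579; k=3: (T₁..T₃)·(T₄..T₆) → 8645+1680+16·19·16 = 15189; k=4: (T₁..T₄)·(T₅..T₆) → 2448+768+16·3·16 = 3984; k=5: (T₁..T₅)·(T₆..T₆) → 3216+0+16·16·16 = 7312.
Best split is after T₄, i.e. k = 4.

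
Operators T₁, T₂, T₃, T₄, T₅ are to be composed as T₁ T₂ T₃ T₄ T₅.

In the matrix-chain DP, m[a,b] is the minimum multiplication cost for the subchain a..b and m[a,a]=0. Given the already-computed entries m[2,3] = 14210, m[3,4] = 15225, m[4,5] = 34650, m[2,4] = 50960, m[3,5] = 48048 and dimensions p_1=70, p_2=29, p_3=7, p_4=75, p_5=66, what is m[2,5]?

81200

m[2,5] = min over k∈[2,4] of m[2,k]+m[k+1,5]+p_{1}·p_k·p_{5}.
k=2: 0 + 48048 + 70·29·66 = 182028; k=3: 14210 + 34650 + 70·7·66 = 81200; k=4: 50960 + 0 + 70·75·66 = 397460.
Minimum: 81200 at k=3.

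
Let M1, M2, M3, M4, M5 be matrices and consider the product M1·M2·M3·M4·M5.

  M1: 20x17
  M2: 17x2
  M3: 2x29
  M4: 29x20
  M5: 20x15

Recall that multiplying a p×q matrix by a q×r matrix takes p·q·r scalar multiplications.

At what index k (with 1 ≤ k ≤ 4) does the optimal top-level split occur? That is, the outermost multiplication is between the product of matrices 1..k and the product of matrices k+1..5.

Adjacent pairs: M1M2 = 20·17·2 = 680; M2M3 = 17·2·29 = 986; M3M4 = 2·29·20 = 1160; M4M5 = 29·20·15 = 8700.
Length 3: M1..M3: k=1: 0+986+20·17·29=10846; k=2: 680+0+20·2·29=1840 → min 1840 | M2..M4: k=2: 0+1160+17·2·20=1840; k=3: 986+0+17·29·20=10846 → min 1840 | M3..M5: k=3: 0+8700+2·29·15=9570; k=4: 1160+0+2·20·15=1760 → min 1760.
Length 4: M1..M4: k=1: 0+1840+20·17·20=8640; k=2: 680+1160+20·2·20=2640; k=3: 1840+0+20·29·20=13440 → min 2640 | M2..M5: k=2: 0+1760+17·2·15=2270; k=3: 986+8700+17·29·15=17081; k=4: 1840+0+17·20·15=6940 → min 2270.
Top-level splits: k=1: (M1..M1)·(M2..M5) → 0+2270+20·17·15 = 7370; k=2: (M1..M2)·(M3..M5) → 680+1760+20·2·15 = 3040; k=3: (M1..M3)·(M4..M5) → 1840+8700+20·29·15 = 19240; k=4: (M1..M4)·(M5..M5) → 2640+0+20·20·15 = 8640.
Best split is after M2, i.e. k = 2.

2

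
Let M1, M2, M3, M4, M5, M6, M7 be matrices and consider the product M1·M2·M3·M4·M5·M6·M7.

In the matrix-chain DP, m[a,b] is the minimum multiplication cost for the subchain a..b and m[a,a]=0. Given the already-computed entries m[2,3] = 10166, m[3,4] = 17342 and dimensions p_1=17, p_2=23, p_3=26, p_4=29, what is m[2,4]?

m[2,4] = min over k∈[2,3] of m[2,k]+m[k+1,4]+p_{1}·p_k·p_{4}.
k=2: 0 + 17342 + 17·23·29 = 28681; k=3: 10166 + 0 + 17·26·29 = 22984.
Minimum: 22984 at k=3.

22984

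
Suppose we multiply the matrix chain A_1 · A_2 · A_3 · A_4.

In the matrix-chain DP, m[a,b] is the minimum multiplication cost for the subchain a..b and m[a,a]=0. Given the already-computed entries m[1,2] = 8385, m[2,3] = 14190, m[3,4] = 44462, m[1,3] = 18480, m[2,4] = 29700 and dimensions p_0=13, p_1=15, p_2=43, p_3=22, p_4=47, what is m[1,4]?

31922

m[1,4] = min over k∈[1,3] of m[1,k]+m[k+1,4]+p_{0}·p_k·p_{4}.
k=1: 0 + 29700 + 13·15·47 = 38865; k=2: 8385 + 44462 + 13·43·47 = 79120; k=3: 18480 + 0 + 13·22·47 = 31922.
Minimum: 31922 at k=3.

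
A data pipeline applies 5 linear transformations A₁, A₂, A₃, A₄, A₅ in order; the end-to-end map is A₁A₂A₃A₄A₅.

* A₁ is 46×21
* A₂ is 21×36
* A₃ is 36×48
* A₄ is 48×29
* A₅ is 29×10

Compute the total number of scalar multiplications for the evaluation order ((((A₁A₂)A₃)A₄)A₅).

191636

(A₁A₂): 46×21 by 21×36 → 46×36, cost 46·21·36 = 34776
((A₁A₂)A₃): 46×36 by 36×48 → 46×48, cost 46·36·48 = 79488; cumulative 114264
(((A₁A₂)A₃)A₄): 46×48 by 48×29 → 46×29, cost 46·48·29 = 64032; cumulative 178296
((((A₁A₂)A₃)A₄)A₅): 46×29 by 29×10 → 46×10, cost 46·29·10 = 13340; cumulative 191636
Total: 191636 scalar multiplications.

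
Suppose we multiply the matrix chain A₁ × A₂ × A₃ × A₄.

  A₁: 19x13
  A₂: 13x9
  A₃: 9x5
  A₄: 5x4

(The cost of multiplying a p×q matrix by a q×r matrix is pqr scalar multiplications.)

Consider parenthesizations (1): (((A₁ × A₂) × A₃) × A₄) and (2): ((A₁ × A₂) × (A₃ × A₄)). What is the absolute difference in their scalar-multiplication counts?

371

Order (1) = (((A₁ × A₂) × A₃) × A₄): (A₁ × A₂): 19×13 by 13×9 → 19×9, cost 19·13·9 = 2223; ((A₁ × A₂) × A₃): 19×9 by 9×5 → 19×5, cost 19·9·5 = 855; cumulative 3078; (((A₁ × A₂) × A₃) × A₄): 19×5 by 5×4 → 19×4, cost 19·5·4 = 380; cumulative 3458. Total 3458.
Order (2) = ((A₁ × A₂) × (A₃ × A₄)): (A₁ × A₂): 19×13 by 13×9 → 19×9, cost 19·13·9 = 2223; (A₃ × A₄): 9×5 by 5×4 → 9×4, cost 9·5·4 = 180; ((A₁ × A₂) × (A₃ × A₄)): 19×9 by 9×4 → 19×4, cost 19·9·4 = 684; cumulative 3087. Total 3087.
Difference: |3458 − 3087| = 371.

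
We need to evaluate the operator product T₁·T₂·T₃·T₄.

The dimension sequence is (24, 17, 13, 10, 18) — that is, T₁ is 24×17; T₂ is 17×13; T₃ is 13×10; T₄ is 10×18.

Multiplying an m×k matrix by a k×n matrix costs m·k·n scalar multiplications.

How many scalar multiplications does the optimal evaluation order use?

10610

Adjacent pairs: T₁T₂ = 24·17·13 = 5304; T₂T₃ = 17·13·10 = 2210; T₃T₄ = 13·10·18 = 2340.
Length 3: T₁..T₃: k=1: 0+2210+24·17·10=6290; k=2: 5304+0+24·13·10=8424 → min 6290 | T₂..T₄: k=2: 0+2340+17·13·18=6318; k=3: 2210+0+17·10·18=5270 → min 5270.
Length 4: T₁..T₄: k=1: 0+5270+24·17·18=12614; k=2: 5304+2340+24·13·18=13260; k=3: 6290+0+24·10·18=10610 → min 10610.
Optimal order: ((T₁·(T₂·T₃))·T₄) with cost 10610.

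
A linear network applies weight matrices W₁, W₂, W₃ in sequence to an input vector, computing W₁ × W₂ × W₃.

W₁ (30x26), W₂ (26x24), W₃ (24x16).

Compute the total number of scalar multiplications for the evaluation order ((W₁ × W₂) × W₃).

30240

(W₁ × W₂): 30×26 by 26×24 → 30×24, cost 30·26·24 = 18720
((W₁ × W₂) × W₃): 30×24 by 24×16 → 30×16, cost 30·24·16 = 11520; cumulative 30240
Total: 30240 scalar multiplications.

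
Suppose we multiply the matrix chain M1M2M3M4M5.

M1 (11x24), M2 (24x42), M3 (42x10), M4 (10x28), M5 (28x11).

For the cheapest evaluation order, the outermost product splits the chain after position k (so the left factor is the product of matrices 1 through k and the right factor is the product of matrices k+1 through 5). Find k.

3

Adjacent pairs: M1M2 = 11·24·42 = 11088; M2M3 = 24·42·10 = 10080; M3M4 = 42·10·28 = 11760; M4M5 = 10·28·11 = 3080.
Length 3: M1..M3: k=1: 0+10080+11·24·10=12720; k=2: 11088+0+11·42·10=15708 → min 12720 | M2..M4: k=2: 0+11760+24·42·28=39984; k=3: 10080+0+24·10·28=16800 → min 16800 | M3..M5: k=3: 0+3080+42·10·11=7700; k=4: 11760+0+42·28·11=24696 → min 7700.
Length 4: M1..M4: k=1: 0+16800+11·24·28=24192; k=2: 11088+11760+11·42·28=35784; k=3: 12720+0+11·10·28=15800 → min 15800 | M2..M5: k=2: 0+7700+24·42·11=18788; k=3: 10080+3080+24·10·11=15800; k=4: 16800+0+24·28·11=24192 → min 15800.
Top-level splits: k=1: (M1..M1)·(M2..M5) → 0+15800+11·24·11 = 18704; k=2: (M1..M2)·(M3..M5) → 11088+7700+11·42·11 = 23870; k=3: (M1..M3)·(M4..M5) → 12720+3080+11·10·11 = 17010; k=4: (M1..M4)·(M5..M5) → 15800+0+11·28·11 = 19188.
Best split is after M3, i.e. k = 3.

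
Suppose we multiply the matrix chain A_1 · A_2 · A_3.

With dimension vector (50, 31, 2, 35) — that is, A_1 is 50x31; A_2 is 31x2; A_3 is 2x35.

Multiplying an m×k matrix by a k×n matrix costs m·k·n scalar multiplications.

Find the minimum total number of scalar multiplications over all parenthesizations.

Order (A_1 · (A_2 · A_3)): (A_2 · A_3): 31×2 by 2×35 → 31×35, cost 31·2·35 = 2170; (A_1 · (A_2 · A_3)): 50×31 by 31×35 → 50×35, cost 50·31·35 = 54250; cumulative 56420. Total 56420.
Order ((A_1 · A_2) · A_3): (A_1 · A_2): 50×31 by 31×2 → 50×2, cost 50·31·2 = 3100; ((A_1 · A_2) · A_3): 50×2 by 2×35 → 50×35, cost 50·2·35 = 3500; cumulative 6600. Total 6600.
Minimum: 6600.

6600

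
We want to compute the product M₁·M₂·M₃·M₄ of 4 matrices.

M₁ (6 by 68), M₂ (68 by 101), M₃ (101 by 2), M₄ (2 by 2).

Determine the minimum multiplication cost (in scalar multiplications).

14576

Adjacent pairs: M₁M₂ = 6·68·101 = 41208; M₂M₃ = 68·101·2 = 13736; M₃M₄ = 101·2·2 = 404.
Length 3: M₁..M₃: k=1: 0+13736+6·68·2=14552; k=2: 41208+0+6·101·2=42420 → min 14552 | M₂..M₄: k=2: 0+404+68·101·2=14140; k=3: 13736+0+68·2·2=14008 → min 14008.
Length 4: M₁..M₄: k=1: 0+14008+6·68·2=14824; k=2: 41208+404+6·101·2=42824; k=3: 14552+0+6·2·2=14576 → min 14576.
Optimal order: ((M₁·(M₂·M₃))·M₄) with cost 14576.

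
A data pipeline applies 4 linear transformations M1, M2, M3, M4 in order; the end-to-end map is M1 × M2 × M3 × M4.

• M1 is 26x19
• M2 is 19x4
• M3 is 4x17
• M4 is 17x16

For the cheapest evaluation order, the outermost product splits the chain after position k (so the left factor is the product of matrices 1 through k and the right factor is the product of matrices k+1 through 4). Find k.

Adjacent pairs: M1M2 = 26·19·4 = 1976; M2M3 = 19·4·17 = 1292; M3M4 = 4·17·16 = 1088.
Length 3: M1..M3: k=1: 0+1292+26·19·17=9690; k=2: 1976+0+26·4·17=3744 → min 3744 | M2..M4: k=2: 0+1088+19·4·16=2304; k=3: 1292+0+19·17·16=6460 → min 2304.
Top-level splits: k=1: (M1..M1)·(M2..M4) → 0+2304+26·19·16 = 10208; k=2: (M1..M2)·(M3..M4) → 1976+1088+26·4·16 = 4728; k=3: (M1..M3)·(M4..M4) → 3744+0+26·17·16 = 10816.
Best split is after M2, i.e. k = 2.

2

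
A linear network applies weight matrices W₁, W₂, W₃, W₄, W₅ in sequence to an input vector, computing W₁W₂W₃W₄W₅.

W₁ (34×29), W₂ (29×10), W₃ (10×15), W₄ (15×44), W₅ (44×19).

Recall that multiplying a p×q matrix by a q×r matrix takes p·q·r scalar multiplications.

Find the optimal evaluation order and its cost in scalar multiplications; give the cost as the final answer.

31280

Adjacent pairs: W₁W₂ = 34·29·10 = 9860; W₂W₃ = 29·10·15 = 4350; W₃W₄ = 10·15·44 = 6600; W₄W₅ = 15·44·19 = 12540.
Length 3: W₁..W₃: k=1: 0+4350+34·29·15=19140; k=2: 9860+0+34·10·15=14960 → min 14960 | W₂..W₄: k=2: 0+6600+29·10·44=19360; k=3: 4350+0+29·15·44=23490 → min 19360 | W₃..W₅: k=3: 0+12540+10·15·19=15390; k=4: 6600+0+10·44·19=14960 → min 14960.
Length 4: W₁..W₄: k=1: 0+19360+34·29·44=62744; k=2: 9860+6600+34·10·44=31420; k=3: 14960+0+34·15·44=37400 → min 31420 | W₂..W₅: k=2: 0+14960+29·10·19=20470; k=3: 4350+12540+29·15·19=25155; k=4: 19360+0+29·44·19=43604 → min 20470.
Length 5: W₁..W₅: k=1: 0+20470+34·29·19=39204; k=2: 9860+14960+34·10·19=31280; k=3: 14960+12540+34·15·19=37190; k=4: 31420+0+34·44·19=59844 → min 31280.
Optimal parenthesization: ((W₁W₂)((W₃W₄)W₅)) with cost 31280.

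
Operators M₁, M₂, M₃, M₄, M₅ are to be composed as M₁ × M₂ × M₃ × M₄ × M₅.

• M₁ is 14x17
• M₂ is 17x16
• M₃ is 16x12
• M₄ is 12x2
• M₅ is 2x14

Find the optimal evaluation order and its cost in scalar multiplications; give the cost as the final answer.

Adjacent pairs: M₁M₂ = 14·17·16 = 3808; M₂M₃ = 17·16·12 = 3264; M₃M₄ = 16·12·2 = 384; M₄M₅ = 12·2·14 = 336.
Length 3: M₁..M₃: k=1: 0+3264+14·17·12=6120; k=2: 3808+0+14·16·12=6496 → min 6120 | M₂..M₄: k=2: 0+384+17·16·2=928; k=3: 3264+0+17·12·2=3672 → min 928 | M₃..M₅: k=3: 0+336+16·12·14=3024; k=4: 384+0+16·2·14=832 → min 832.
Length 4: M₁..M₄: k=1: 0+928+14·17·2=1404; k=2: 3808+384+14·16·2=4640; k=3: 6120+0+14·12·2=6456 → min 1404 | M₂..M₅: k=2: 0+832+17·16·14=4640; k=3: 3264+336+17·12·14=6456; k=4: 928+0+17·2·14=1404 → min 1404.
Length 5: M₁..M₅: k=1: 0+1404+14·17·14=4736; k=2: 3808+832+14·16·14=7776; k=3: 6120+336+14·12·14=8808; k=4: 1404+0+14·2·14=1796 → min 1796.
Optimal parenthesization: ((M₁ × (M₂ × (M₃ × M₄))) × M₅) with cost 1796.

1796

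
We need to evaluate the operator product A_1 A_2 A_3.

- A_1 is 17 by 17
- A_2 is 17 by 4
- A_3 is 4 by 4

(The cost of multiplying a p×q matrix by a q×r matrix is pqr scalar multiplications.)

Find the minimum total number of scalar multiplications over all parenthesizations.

Order (A_1 (A_2 A_3)): (A_2 A_3): 17×4 by 4×4 → 17×4, cost 17·4·4 = 272; (A_1 (A_2 A_3)): 17×17 by 17×4 → 17×4, cost 17·17·4 = 1156; cumulative 1428. Total 1428.
Order ((A_1 A_2) A_3): (A_1 A_2): 17×17 by 17×4 → 17×4, cost 17·17·4 = 1156; ((A_1 A_2) A_3): 17×4 by 4×4 → 17×4, cost 17·4·4 = 272; cumulative 1428. Total 1428.
Minimum: 1428.

1428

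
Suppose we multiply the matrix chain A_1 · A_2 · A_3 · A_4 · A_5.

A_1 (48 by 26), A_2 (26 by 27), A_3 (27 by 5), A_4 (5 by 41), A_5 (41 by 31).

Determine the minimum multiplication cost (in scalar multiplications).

23545

Adjacent pairs: A_1A_2 = 48·26·27 = 33696; A_2A_3 = 26·27·5 = 3510; A_3A_4 = 27·5·41 = 5535; A_4A_5 = 5·41·31 = 6355.
Length 3: A_1..A_3: k=1: 0+3510+48·26·5=9750; k=2: 33696+0+48·27·5=40176 → min 9750 | A_2..A_4: k=2: 0+5535+26·27·41=34317; k=3: 3510+0+26·5·41=8840 → min 8840 | A_3..A_5: k=3: 0+6355+27·5·31=10540; k=4: 5535+0+27·41·31=39852 → min 10540.
Length 4: A_1..A_4: k=1: 0+8840+48·26·41=60008; k=2: 33696+5535+48·27·41=92367; k=3: 9750+0+48·5·41=19590 → min 19590 | A_2..A_5: k=2: 0+10540+26·27·31=32302; k=3: 3510+6355+26·5·31=13895; k=4: 8840+0+26·41·31=41886 → min 13895.
Length 5: A_1..A_5: k=1: 0+13895+48·26·31=52583; k=2: 33696+10540+48·27·31=84412; k=3: 9750+6355+48·5·31=23545; k=4: 19590+0+48·41·31=80598 → min 23545.
Optimal order: ((A_1 · (A_2 · A_3)) · (A_4 · A_5)) with cost 23545.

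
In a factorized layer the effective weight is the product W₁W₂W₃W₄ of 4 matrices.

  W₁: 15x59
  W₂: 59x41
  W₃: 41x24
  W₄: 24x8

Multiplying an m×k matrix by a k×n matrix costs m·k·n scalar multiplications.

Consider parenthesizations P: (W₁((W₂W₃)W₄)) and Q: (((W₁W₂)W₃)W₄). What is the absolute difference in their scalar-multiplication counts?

22539

Order P = (W₁((W₂W₃)W₄)): (W₂W₃): 59×41 by 41×24 → 59×24, cost 59·41·24 = 58056; ((W₂W₃)W₄): 59×24 by 24×8 → 59×8, cost 59·24·8 = 11328; cumulative 69384; (W₁((W₂W₃)W₄)): 15×59 by 59×8 → 15×8, cost 15·59·8 = 7080; cumulative 76464. Total 76464.
Order Q = (((W₁W₂)W₃)W₄): (W₁W₂): 15×59 by 59×41 → 15×41, cost 15·59·41 = 36285; ((W₁W₂)W₃): 15×41 by 41×24 → 15×24, cost 15·41·24 = 14760; cumulative 51045; (((W₁W₂)W₃)W₄): 15×24 by 24×8 → 15×8, cost 15·24·8 = 2880; cumulative 53925. Total 53925.
Difference: |76464 − 53925| = 22539.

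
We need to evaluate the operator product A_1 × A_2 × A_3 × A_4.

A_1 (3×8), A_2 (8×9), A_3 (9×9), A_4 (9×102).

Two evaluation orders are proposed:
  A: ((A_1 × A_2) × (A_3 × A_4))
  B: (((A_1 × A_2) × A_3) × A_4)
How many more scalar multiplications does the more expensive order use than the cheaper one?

8019

Order A = ((A_1 × A_2) × (A_3 × A_4)): (A_1 × A_2): 3×8 by 8×9 → 3×9, cost 3·8·9 = 216; (A_3 × A_4): 9×9 by 9×102 → 9×102, cost 9·9·102 = 8262; ((A_1 × A_2) × (A_3 × A_4)): 3×9 by 9×102 → 3×102, cost 3·9·102 = 2754; cumulative 11232. Total 11232.
Order B = (((A_1 × A_2) × A_3) × A_4): (A_1 × A_2): 3×8 by 8×9 → 3×9, cost 3·8·9 = 216; ((A_1 × A_2) × A_3): 3×9 by 9×9 → 3×9, cost 3·9·9 = 243; cumulative 459; (((A_1 × A_2) × A_3) × A_4): 3×9 by 9×102 → 3×102, cost 3·9·102 = 2754; cumulative 3213. Total 3213.
Difference: |11232 − 3213| = 8019.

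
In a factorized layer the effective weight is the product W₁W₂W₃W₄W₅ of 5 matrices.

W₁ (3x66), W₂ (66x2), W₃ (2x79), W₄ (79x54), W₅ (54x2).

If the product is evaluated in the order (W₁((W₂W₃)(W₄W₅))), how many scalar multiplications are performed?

(W₂W₃): 66×2 by 2×79 → 66×79, cost 66·2·79 = 10428
(W₄W₅): 79×54 by 54×2 → 79×2, cost 79·54·2 = 8532
((W₂W₃)(W₄W₅)): 66×79 by 79×2 → 66×2, cost 66·79·2 = 10428; cumulative 29388
(W₁((W₂W₃)(W₄W₅))): 3×66 by 66×2 → 3×2, cost 3·66·2 = 396; cumulative 29784
Total: 29784 scalar multiplications.

29784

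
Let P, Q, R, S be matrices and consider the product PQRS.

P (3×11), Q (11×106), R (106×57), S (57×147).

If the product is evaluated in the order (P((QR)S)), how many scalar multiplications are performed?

(QR): 11×106 by 106×57 → 11×57, cost 11·106·57 = 66462
((QR)S): 11×57 by 57×147 → 11×147, cost 11·57·147 = 92169; cumulative 158631
(P((QR)S)): 3×11 by 11×147 → 3×147, cost 3·11·147 = 4851; cumulative 163482
Total: 163482 scalar multiplications.

163482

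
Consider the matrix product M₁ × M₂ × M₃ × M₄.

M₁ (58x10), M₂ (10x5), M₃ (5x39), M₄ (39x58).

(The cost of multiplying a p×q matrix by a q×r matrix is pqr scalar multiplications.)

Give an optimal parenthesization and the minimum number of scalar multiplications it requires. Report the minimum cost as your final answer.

31030

Adjacent pairs: M₁M₂ = 58·10·5 = 2900; M₂M₃ = 10·5·39 = 1950; M₃M₄ = 5·39·58 = 11310.
Length 3: M₁..M₃: k=1: 0+1950+58·10·39=24570; k=2: 2900+0+58·5·39=14210 → min 14210 | M₂..M₄: k=2: 0+11310+10·5·58=14210; k=3: 1950+0+10·39·58=24570 → min 14210.
Length 4: M₁..M₄: k=1: 0+14210+58·10·58=47850; k=2: 2900+11310+58·5·58=31030; k=3: 14210+0+58·39·58=145406 → min 31030.
Optimal parenthesization: ((M₁ × M₂) × (M₃ × M₄)) with cost 31030.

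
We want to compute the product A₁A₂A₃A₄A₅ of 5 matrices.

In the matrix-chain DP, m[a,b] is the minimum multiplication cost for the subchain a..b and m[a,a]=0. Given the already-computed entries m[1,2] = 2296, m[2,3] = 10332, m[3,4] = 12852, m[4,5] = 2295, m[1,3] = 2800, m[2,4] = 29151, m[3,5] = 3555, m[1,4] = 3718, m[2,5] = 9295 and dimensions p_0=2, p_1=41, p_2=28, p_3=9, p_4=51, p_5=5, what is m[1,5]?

4228

m[1,5] = min over k∈[1,4] of m[1,k]+m[k+1,5]+p_{0}·p_k·p_{5}.
k=1: 0 + 9295 + 2·41·5 = 9705; k=2: 2296 + 3555 + 2·28·5 = 6131; k=3: 2800 + 2295 + 2·9·5 = 5185; k=4: 3718 + 0 + 2·51·5 = 4228.
Minimum: 4228 at k=4.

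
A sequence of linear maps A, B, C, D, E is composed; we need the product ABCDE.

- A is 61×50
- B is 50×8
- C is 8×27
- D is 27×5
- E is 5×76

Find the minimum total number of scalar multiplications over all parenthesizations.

Adjacent pairs: AB = 61·50·8 = 24400; BC = 50·8·27 = 10800; CD = 8·27·5 = 1080; DE = 27·5·76 = 10260.
Length 3: A..C: k=1: 0+10800+61·50·27=93150; k=2: 24400+0+61·8·27=37576 → min 37576 | B..D: k=2: 0+1080+50·8·5=3080; k=3: 10800+0+50·27·5=17550 → min 3080 | C..E: k=3: 0+10260+8·27·76=26676; k=4: 1080+0+8·5·76=4120 → min 4120.
Length 4: A..D: k=1: 0+3080+61·50·5=18330; k=2: 24400+1080+61·8·5=27920; k=3: 37576+0+61·27·5=45811 → min 18330 | B..E: k=2: 0+4120+50·8·76=34520; k=3: 10800+10260+50·27·76=123660; k=4: 3080+0+50·5·76=22080 → min 22080.
Length 5: A..E: k=1: 0+22080+61·50·76=253880; k=2: 24400+4120+61·8·76=65608; k=3: 37576+10260+61·27·76=173008; k=4: 18330+0+61·5·76=41510 → min 41510.
Optimal order: ((A(B(CD)))E) with cost 41510.

41510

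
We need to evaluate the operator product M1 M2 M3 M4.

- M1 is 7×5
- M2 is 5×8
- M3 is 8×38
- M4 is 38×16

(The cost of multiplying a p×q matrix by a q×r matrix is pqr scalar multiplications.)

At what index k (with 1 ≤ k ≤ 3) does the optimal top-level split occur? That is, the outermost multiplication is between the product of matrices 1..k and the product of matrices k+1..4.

1

Adjacent pairs: M1M2 = 7·5·8 = 280; M2M3 = 5·8·38 = 1520; M3M4 = 8·38·16 = 4864.
Length 3: M1..M3: k=1: 0+1520+7·5·38=2850; k=2: 280+0+7·8·38=2408 → min 2408 | M2..M4: k=2: 0+4864+5·8·16=5504; k=3: 1520+0+5·38·16=4560 → min 4560.
Top-level splits: k=1: (M1..M1)·(M2..M4) → 0+4560+7·5·16 = 5120; k=2: (M1..M2)·(M3..M4) → 280+4864+7·8·16 = 6040; k=3: (M1..M3)·(M4..M4) → 2408+0+7·38·16 = 6664.
Best split is after M1, i.e. k = 1.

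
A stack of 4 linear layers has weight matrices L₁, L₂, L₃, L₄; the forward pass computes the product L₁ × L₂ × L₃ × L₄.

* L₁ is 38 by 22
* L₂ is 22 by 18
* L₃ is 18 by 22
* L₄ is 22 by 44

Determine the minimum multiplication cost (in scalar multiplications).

Adjacent pairs: L₁L₂ = 38·22·18 = 15048; L₂L₃ = 22·18·22 = 8712; L₃L₄ = 18·22·44 = 17424.
Length 3: L₁..L₃: k=1: 0+8712+38·22·22=27104; k=2: 15048+0+38·18·22=30096 → min 27104 | L₂..L₄: k=2: 0+17424+22·18·44=34848; k=3: 8712+0+22·22·44=30008 → min 30008.
Length 4: L₁..L₄: k=1: 0+30008+38·22·44=66792; k=2: 15048+17424+38·18·44=62568; k=3: 27104+0+38·22·44=63888 → min 62568.
Optimal order: ((L₁ × L₂) × (L₃ × L₄)) with cost 62568.

62568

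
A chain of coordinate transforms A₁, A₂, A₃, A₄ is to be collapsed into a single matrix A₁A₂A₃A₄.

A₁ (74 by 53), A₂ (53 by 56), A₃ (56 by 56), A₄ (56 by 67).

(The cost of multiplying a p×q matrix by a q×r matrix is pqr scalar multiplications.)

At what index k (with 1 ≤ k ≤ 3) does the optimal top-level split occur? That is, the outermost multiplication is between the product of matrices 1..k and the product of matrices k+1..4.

Adjacent pairs: A₁A₂ = 74·53·56 = 219632; A₂A₃ = 53·56·56 = 166208; A₃A₄ = 56·56·67 = 210112.
Length 3: A₁..A₃: k=1: 0+166208+74·53·56=385840; k=2: 219632+0+74·56·56=451696 → min 385840 | A₂..A₄: k=2: 0+210112+53·56·67=408968; k=3: 166208+0+53·56·67=365064 → min 365064.
Top-level splits: k=1: (A₁..A₁)·(A₂..A₄) → 0+365064+74·53·67 = 627838; k=2: (A₁..A₂)·(A₃..A₄) → 219632+210112+74·56·67 = 707392; k=3: (A₁..A₃)·(A₄..A₄) → 385840+0+74·56·67 = 663488.
Best split is after A₁, i.e. k = 1.

1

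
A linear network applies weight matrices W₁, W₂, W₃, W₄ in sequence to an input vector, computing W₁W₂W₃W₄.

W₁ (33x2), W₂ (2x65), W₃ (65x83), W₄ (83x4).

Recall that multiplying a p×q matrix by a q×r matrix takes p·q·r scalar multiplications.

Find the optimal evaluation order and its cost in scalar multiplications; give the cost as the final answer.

Adjacent pairs: W₁W₂ = 33·2·65 = 4290; W₂W₃ = 2·65·83 = 10790; W₃W₄ = 65·83·4 = 21580.
Length 3: W₁..W₃: k=1: 0+10790+33·2·83=16268; k=2: 4290+0+33·65·83=182325 → min 16268 | W₂..W₄: k=2: 0+21580+2·65·4=22100; k=3: 10790+0+2·83·4=11454 → min 11454.
Length 4: W₁..W₄: k=1: 0+11454+33·2·4=11718; k=2: 4290+21580+33·65·4=34450; k=3: 16268+0+33·83·4=27224 → min 11718.
Optimal parenthesization: (W₁((W₂W₃)W₄)) with cost 11718.

11718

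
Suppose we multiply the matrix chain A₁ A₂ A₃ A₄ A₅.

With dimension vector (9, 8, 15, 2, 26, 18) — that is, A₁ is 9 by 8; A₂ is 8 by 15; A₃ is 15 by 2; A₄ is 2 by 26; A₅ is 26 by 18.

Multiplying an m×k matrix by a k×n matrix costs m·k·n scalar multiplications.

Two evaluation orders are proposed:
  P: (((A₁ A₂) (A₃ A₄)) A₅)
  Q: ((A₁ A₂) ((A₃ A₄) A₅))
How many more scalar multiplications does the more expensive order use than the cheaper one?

1728

Order P = (((A₁ A₂) (A₃ A₄)) A₅): (A₁ A₂): 9×8 by 8×15 → 9×15, cost 9·8·15 = 1080; (A₃ A₄): 15×2 by 2×26 → 15×26, cost 15·2·26 = 780; ((A₁ A₂) (A₃ A₄)): 9×15 by 15×26 → 9×26, cost 9·15·26 = 3510; cumulative 5370; (((A₁ A₂) (A₃ A₄)) A₅): 9×26 by 26×18 → 9×18, cost 9·26·18 = 4212; cumulative 9582. Total 9582.
Order Q = ((A₁ A₂) ((A₃ A₄) A₅)): (A₁ A₂): 9×8 by 8×15 → 9×15, cost 9·8·15 = 1080; (A₃ A₄): 15×2 by 2×26 → 15×26, cost 15·2·26 = 780; ((A₃ A₄) A₅): 15×26 by 26×18 → 15×18, cost 15·26·18 = 7020; cumulative 7800; ((A₁ A₂) ((A₃ A₄) A₅)): 9×15 by 15×18 → 9×18, cost 9·15·18 = 2430; cumulative 11310. Total 11310.
Difference: |9582 − 11310| = 1728.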